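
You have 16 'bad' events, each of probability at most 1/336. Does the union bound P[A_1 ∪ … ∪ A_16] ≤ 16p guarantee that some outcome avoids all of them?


Union bound: P[∪_{i=1}^{16} A_i] ≤ Σ_i P[A_i] ≤ 16·p = 16·(1/336) = 1/21.
Numerically: 1/21 ≈ 0.048.
Is 1/21 < 1? YES.
Since P[∪ A_i] ≤ 1/21 < 1, the complement has P[∩ A_i^c] ≥ 1 − 1/21 = 20/21 > 0, so some outcome avoids every A_i.

16·p = 1/21 ≈ 0.048; existence CERTIFIED by the union bound.


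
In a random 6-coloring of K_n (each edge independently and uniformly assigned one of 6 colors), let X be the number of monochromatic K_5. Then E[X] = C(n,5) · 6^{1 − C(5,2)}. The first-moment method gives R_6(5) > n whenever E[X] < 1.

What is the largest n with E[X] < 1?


We need C(n, 5) · 6^{1 − 10} < 1, i.e. C(n, 5) < 6^{10 − 1} = 10077696.
Check values of n near the boundary:
  n = 66: C(66, 5) = 8936928; 8936928 < 10077696? YES
  n = 67: C(67, 5) = 9657648; 9657648 < 10077696? YES
  n = 68: C(68, 5) = 10424128; 10424128 < 10077696? NO
  n = 69: C(69, 5) = 11238513; 11238513 < 10077696? NO
  n = 70: C(70, 5) = 12103014; 12103014 < 10077696? NO
The largest n with C(n, 5) < 10077696 is n = 67 (where E[X] = 67067/69984 ≈ 0.9583). Hence R_6(5) > 67, i.e. R_6(5) ≥ 68.

Largest n = 67; hence R_6(5) > 67.


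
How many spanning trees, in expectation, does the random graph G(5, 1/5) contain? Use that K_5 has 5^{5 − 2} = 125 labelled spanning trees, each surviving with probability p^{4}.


K_5 has 5^{5 − 2} = 125 labelled spanning trees.
For each such spanning tree H, let X_H = 1 if all 4 edges of H are present in G. Then P[X_H = 1] = p^{4} = (1/5)^{4} = 1/625.
Summing the indicators: E[X] = Σ_H E[X_H] = 125 · p^{4} = 125 · 1/625 = 1/5.
Numerically: E[X] ≈ 0.2.

E[X] = 125 · (1/5)^{4} = 1/5 ≈ 0.2.


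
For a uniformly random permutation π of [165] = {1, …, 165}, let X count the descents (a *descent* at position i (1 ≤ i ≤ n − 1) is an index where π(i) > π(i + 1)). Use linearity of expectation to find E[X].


Write X = Σ X_I over i = 1, …, 164, with X_I the indicator of one descent.
There are 164 indicators.
For each fixed i, the pair (π(i), π(i+1)) is a uniformly random ordered pair of distinct values from {1, …, 165}; by symmetry P[π(i) > π(i+1)] = 1/2.
By linearity: E[X] = 164 · (1/2) = (165 − 1) · (1/2) = 82 ≈ 82.00000.

E[X] = 82 = 82.00000.


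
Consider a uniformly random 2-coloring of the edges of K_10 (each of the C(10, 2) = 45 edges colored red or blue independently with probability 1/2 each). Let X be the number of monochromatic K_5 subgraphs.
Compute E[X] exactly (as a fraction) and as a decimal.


Let X = Σ_S X_S over the C(10, 5) = 252 subsets S of size 5, where X_S = 1 if the K_5 on S is monochromatic.
For a fixed S, the K_5 on S has C(5, 2) = 10 edges. P[all 10 edges red] = (1/2)^10, and likewise for blue, so P[monochromatic] = 2·(1/2)^10 = 2^{1 − 10} = 1/512.
By linearity of expectation: E[X] = C(10, 5) · 2^{1 − 10} = 252 · 1/512 = 63/128.
Numerically: E[X] ≈ 0.49219.

E[X] = C(10,5)·2^(1−C(5,2)) = 63/128 ≈ 0.49219.


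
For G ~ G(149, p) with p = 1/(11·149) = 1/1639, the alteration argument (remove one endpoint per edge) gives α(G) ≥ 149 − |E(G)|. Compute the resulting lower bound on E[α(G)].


E[|E(G)|] = C(149, 2)·p = 11026 · (1/1639) = 74/11.
E[α(G)] ≥ n − E[|E(G)|] = 149 − 74/11 = 1565/11.
Numerically: ≈ 142.27273.
(This is only a lower bound; the true E[α(G)] may be larger.)

E[α(G)] ≥ 1565/11 ≈ 142.27273.


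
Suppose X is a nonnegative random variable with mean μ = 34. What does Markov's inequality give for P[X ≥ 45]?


μ = E[X] = 34, a = 45.
Markov: P[X ≥ 45] ≤ μ/a = (34)/45 = 34/45.
Numerically: ≈ 0.7556.
(Since a = 45 > μ = 34.0000, the bound 34/45 is < 1 and informative.)

P[X ≥ 45] ≤ 34/45 ≈ 0.7556.


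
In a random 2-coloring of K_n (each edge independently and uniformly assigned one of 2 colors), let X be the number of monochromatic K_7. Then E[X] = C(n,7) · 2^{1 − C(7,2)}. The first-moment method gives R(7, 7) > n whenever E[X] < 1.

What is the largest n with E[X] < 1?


We need C(n, 7) · 2^{1 − 21} < 1, i.e. C(n, 7) < 2^{21 − 1} = 1048576.
Check values of n near the boundary:
  n = 23: C(23, 7) = 245157; 245157 < 1048576? YES
  n = 24: C(24, 7) = 346104; 346104 < 1048576? YES
  n = 25: C(25, 7) = 480700; 480700 < 1048576? YES
  n = 26: C(26, 7) = 657800; 657800 < 1048576? YES
  n = 27: C(27, 7) = 888030; 888030 < 1048576? YES
  n = 28: C(28, 7) = 1184040; 1184040 < 1048576? NO
  n = 29: C(29, 7) = 1560780; 1560780 < 1048576? NO
The largest n with C(n, 7) < 1048576 is n = 27 (where E[X] = 444015/524288 ≈ 0.84689). Hence R(7, 7) > 27, i.e. R(7, 7) ≥ 28.

Largest n = 27; hence R(7, 7) > 27.


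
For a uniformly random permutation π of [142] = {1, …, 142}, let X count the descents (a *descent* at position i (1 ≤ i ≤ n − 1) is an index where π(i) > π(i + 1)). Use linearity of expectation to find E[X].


Write X = Σ X_I over i = 1, …, 141, with X_I the indicator of one descent.
There are 141 indicators.
For each fixed i, the pair (π(i), π(i+1)) is a uniformly random ordered pair of distinct values from {1, …, 142}; by symmetry P[π(i) > π(i+1)] = 1/2.
By linearity: E[X] = 141 · (1/2) = (142 − 1) · (1/2) = 141/2 ≈ 70.500000.

E[X] = 141/2 = 70.500000.


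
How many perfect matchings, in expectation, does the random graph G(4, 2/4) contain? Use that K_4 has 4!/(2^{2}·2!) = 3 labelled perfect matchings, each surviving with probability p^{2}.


K_4 has 4!/(2^{2}·2!) = 3 labelled perfect matchings.
For each such perfect matching H, let X_H = 1 if all 2 edges of H are present in G. Then P[X_H = 1] = p^{2} = (1/2)^{2} = 1/4.
By linearity of expectation: E[X] = Σ_H E[X_H] = 3 · p^{2} = 3 · 1/4 = 3/4.
Numerically: E[X] ≈ 0.75.

E[X] = 3 · (1/2)^{2} = 3/4 ≈ 0.75.


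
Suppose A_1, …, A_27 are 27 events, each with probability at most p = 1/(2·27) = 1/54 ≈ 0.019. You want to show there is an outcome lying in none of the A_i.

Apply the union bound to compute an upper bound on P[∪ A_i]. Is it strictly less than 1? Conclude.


Union bound: P[∪_{i=1}^{27} A_i] ≤ Σ_i P[A_i] ≤ 27·p = 27·(1/54) = 1/2.
Numerically: 1/2 ≈ 0.500.
Is 1/2 < 1? YES.
Since P[∪ A_i] ≤ 1/2 < 1, the complement has P[∩ A_i^c] ≥ 1 − 1/2 = 1/2 > 0, so some outcome avoids every A_i.

27·p = 1/2 ≈ 0.500; existence CERTIFIED by the union bound.


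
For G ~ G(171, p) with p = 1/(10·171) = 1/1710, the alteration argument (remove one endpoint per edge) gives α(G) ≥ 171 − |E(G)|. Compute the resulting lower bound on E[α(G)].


E[|E(G)|] = C(171, 2)·p = 14535 · (1/1710) = 17/2.
E[α(G)] ≥ n − E[|E(G)|] = 171 − 17/2 = 325/2.
Numerically: ≈ 162.500.
(This is only a lower bound; the true E[α(G)] may be larger.)

E[α(G)] ≥ 325/2 ≈ 162.500.


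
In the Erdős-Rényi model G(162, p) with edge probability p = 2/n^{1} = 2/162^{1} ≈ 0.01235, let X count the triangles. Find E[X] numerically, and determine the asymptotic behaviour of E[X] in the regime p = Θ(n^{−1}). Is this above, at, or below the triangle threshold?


Number of potential triangles: C(162, 3) = 695520.
Each occurs with probability p³ ≈ (0.01235)³ ≈ 1.881676e-06.
By linearity: E[X] = C(162, 3)·p³ ≈ 695520 · 1.881676e-06 ≈ 1.3087.
Here α = 1, so p = 2/n is exactly at the triangle threshold p ~ 1/n. Asymptotically E[X] → c³/6 = 2³/6 = 4/3 ≈ 1.3333, a bounded constant. In this regime the triangle count is asymptotically Poisson(c³/6).

E[X] ≈ 1.3087; in regime p = Θ(1/n^{1}) E[X] stays bounded (at the triangle threshold p ~ 1/n).


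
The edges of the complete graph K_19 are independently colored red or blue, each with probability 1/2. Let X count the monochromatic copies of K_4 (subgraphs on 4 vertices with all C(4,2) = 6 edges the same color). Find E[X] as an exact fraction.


Let X = Σ_S X_S over the C(19, 4) = 3876 subsets S of size 4, where X_S = 1 if the K_4 on S is monochromatic.
For a fixed S, the K_4 on S has C(4, 2) = 6 edges. P[all 6 edges red] = (1/2)^6, and likewise for blue, so P[monochromatic] = 2·(1/2)^6 = 2^{1 − 6} = 1/32.
By linearity: E[X] = C(19, 4) · 2^{1 − 6} = 3876 · 1/32 = 969/8.
Numerically: E[X] ≈ 121.125000.

E[X] = C(19,4)·2^(1−C(4,2)) = 969/8 ≈ 121.125000.


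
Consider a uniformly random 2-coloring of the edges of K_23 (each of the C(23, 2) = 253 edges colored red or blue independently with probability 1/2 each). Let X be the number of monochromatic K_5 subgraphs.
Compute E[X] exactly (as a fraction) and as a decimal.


Let X = Σ_S X_S over the C(23, 5) = 33649 subsets S of size 5, where X_S = 1 if the K_5 on S is monochromatic.
For a fixed S, the K_5 on S has C(5, 2) = 10 edges. P[all 10 edges red] = (1/2)^10, and likewise for blue, so P[monochromatic] = 2·(1/2)^10 = 2^{1 − 10} = 1/512.
By linearity: E[X] = C(23, 5) · 2^{1 − 10} = 33649 · 1/512 = 33649/512.
Numerically: E[X] ≈ 65.720703.

E[X] = C(23,5)·2^(1−C(5,2)) = 33649/512 ≈ 65.720703.


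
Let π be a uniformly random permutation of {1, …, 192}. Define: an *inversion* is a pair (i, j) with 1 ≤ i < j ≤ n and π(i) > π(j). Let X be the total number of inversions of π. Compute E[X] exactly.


Write X = Σ X_I over the C(192, 2) = 18336 pairs i < j, with X_I the indicator of one inversion.
There are 18336 indicators.
For each fixed pair i < j, the values π(i) and π(j) are two distinct elements of {1, …, 192} in uniformly random order; by symmetry P[π(i) > π(j)] = 1/2.
By linearity: E[X] = 18336 · (1/2) = C(192, 2) · (1/2) = 18336/2 = 9168 ≈ 9168.00000.

E[X] = 9168 = 9168.00000.


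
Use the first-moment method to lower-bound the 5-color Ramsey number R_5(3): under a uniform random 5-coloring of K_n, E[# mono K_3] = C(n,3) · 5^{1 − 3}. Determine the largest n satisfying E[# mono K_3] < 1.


We need C(n, 3) · 5^{1 − 3} < 1, i.e. C(n, 3) < 5^{3 − 1} = 25.
Check values of n near the boundary:
  n = 4: C(4, 3) = 4; 4 < 25? YES
  n = 5: C(5, 3) = 10; 10 < 25? YES
  n = 6: C(6, 3) = 20; 20 < 25? YES
  n = 7: C(7, 3) = 35; 35 < 25? NO
The largest n with C(n, 3) < 25 is n = 6 (where E[X] = 4/5 ≈ 0.800). Hence R_5(3) > 6, i.e. R_5(3) ≥ 7.

Largest n = 6; hence R_5(3) > 6.


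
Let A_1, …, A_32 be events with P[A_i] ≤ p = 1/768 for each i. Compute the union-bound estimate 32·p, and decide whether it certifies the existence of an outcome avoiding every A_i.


Union bound: P[∪_{i=1}^{32} A_i] ≤ Σ_i P[A_i] ≤ 32·p = 32·(1/768) = 1/24.
Numerically: 1/24 ≈ 0.042.
Is 1/24 < 1? YES.
Since P[∪ A_i] ≤ 1/24 < 1, the complement has P[∩ A_i^c] ≥ 1 − 1/24 = 23/24 > 0, so some outcome avoids every A_i.

32·p = 1/24 ≈ 0.042; existence CERTIFIED by the union bound.


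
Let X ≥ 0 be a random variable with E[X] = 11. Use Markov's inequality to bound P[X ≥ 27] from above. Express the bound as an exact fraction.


μ = E[X] = 11, a = 27.
Markov: P[X ≥ 27] ≤ μ/a = (11)/27 = 11/27.
Numerically: ≈ 0.4074.
(Since a = 27 > μ = 11.0000, the bound 11/27 is < 1 and informative.)

P[X ≥ 27] ≤ 11/27 ≈ 0.4074.


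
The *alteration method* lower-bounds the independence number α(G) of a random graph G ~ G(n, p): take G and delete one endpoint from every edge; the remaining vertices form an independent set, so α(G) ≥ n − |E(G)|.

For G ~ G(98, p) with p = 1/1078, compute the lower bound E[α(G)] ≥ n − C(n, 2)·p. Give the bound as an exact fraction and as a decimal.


E[|E(G)|] = C(98, 2)·p = 4753 · (1/1078) = 97/22.
E[α(G)] ≥ n − E[|E(G)|] = 98 − 97/22 = 2059/22.
Numerically: ≈ 93.5909.
(This is only a lower bound; the true E[α(G)] may be larger.)

E[α(G)] ≥ 2059/22 ≈ 93.5909.


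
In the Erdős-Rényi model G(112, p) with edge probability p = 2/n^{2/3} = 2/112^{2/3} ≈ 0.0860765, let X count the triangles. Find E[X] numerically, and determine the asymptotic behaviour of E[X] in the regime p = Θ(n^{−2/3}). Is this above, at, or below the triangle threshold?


Number of potential triangles: C(112, 3) = 227920.
Each occurs with probability p³ ≈ (0.0860765)³ ≈ 6.37755102e-04.
By linearity: E[X] = C(112, 3)·p³ ≈ 227920 · 6.37755102e-04 ≈ 145.357143.
Since α = 2/3 < 1, p = c/n^{2/3} ≫ 1/n is above the triangle threshold p ~ 1/n. Asymptotically E[X] ~ (c³/6)·n^{3(1−α)} = (2³/6)·n^{1} → ∞; triangles are abundant w.h.p.

E[X] ≈ 145.357143; in regime p = Θ(1/n^{2/3}) E[X] diverges (above the triangle threshold p ~ 1/n).


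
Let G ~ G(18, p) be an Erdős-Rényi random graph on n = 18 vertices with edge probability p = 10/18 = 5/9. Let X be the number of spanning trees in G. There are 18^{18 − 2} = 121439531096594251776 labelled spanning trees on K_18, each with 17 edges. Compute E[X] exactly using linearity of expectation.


K_18 has 18^{18 − 2} = 121439531096594251776 labelled spanning trees.
For each such spanning tree H, let X_H = 1 if all 17 edges of H are present in G. Then P[X_H = 1] = p^{17} = (5/9)^{17} = 762939453125/16677181699666569.
By linearity of expectation: E[X] = Σ_H E[X_H] = 121439531096594251776 · p^{17} = 121439531096594251776 · 762939453125/16677181699666569 = 50000000000000000/9.
Numerically: E[X] ≈ 5.5556e+15.

E[X] = 121439531096594251776 · (5/9)^{17} = 50000000000000000/9 ≈ 5.5556e+15.


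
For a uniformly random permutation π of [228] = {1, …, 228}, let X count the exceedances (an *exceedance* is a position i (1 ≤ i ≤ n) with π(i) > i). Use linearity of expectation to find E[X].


Write X = Σ_{i=1}^{228} X_i, where X_i = 1_{π(i) > i}.
For each fixed i, π(i) is uniform over {1, …, 228} (marginal of a uniform permutation), so P[π(i) > i] = (n − i)/n. Summing: Σ_{i=1}^{228} (n − i)/n = (0 + 1 + … + 227)/228 = 228(228 − 1)/(2·228) = (228 − 1)/2.
Hence E[X] = Σ_{i=1}^{228} (228 − i)/228 = 227/2 ≈ 113.500000.

E[X] = 227/2 = 113.500000.


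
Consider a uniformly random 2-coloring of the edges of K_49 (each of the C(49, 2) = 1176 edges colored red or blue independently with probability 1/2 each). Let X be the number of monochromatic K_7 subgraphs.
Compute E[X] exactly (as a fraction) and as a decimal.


Let X = Σ_S X_S over the C(49, 7) = 85900584 subsets S of size 7, where X_S = 1 if the K_7 on S is monochromatic.
For a fixed S, the K_7 on S has C(7, 2) = 21 edges. P[all 21 edges red] = (1/2)^21, and likewise for blue, so P[monochromatic] = 2·(1/2)^21 = 2^{1 − 21} = 1/1048576.
Summing: E[X] = C(49, 7) · 2^{1 − 21} = 85900584 · 1/1048576 = 10737573/131072.
Numerically: E[X] ≈ 81.921181.

E[X] = C(49,7)·2^(1−C(7,2)) = 10737573/131072 ≈ 81.921181.


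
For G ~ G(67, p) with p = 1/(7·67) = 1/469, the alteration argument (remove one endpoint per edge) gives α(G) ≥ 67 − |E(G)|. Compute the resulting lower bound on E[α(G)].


E[|E(G)|] = C(67, 2)·p = 2211 · (1/469) = 33/7.
E[α(G)] ≥ n − E[|E(G)|] = 67 − 33/7 = 436/7.
Numerically: ≈ 62.28571.
(This is only a lower bound; the true E[α(G)] may be larger.)

E[α(G)] ≥ 436/7 ≈ 62.28571.


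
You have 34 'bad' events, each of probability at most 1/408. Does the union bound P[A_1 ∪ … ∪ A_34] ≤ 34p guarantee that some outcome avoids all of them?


Union bound: P[∪_{i=1}^{34} A_i] ≤ Σ_i P[A_i] ≤ 34·p = 34·(1/408) = 1/12.
Numerically: 1/12 ≈ 0.083.
Is 1/12 < 1? YES.
Since P[∪ A_i] ≤ 1/12 < 1, the complement has P[∩ A_i^c] ≥ 1 − 1/12 = 11/12 > 0, so some outcome avoids every A_i.

34·p = 1/12 ≈ 0.083; existence CERTIFIED by the union bound.


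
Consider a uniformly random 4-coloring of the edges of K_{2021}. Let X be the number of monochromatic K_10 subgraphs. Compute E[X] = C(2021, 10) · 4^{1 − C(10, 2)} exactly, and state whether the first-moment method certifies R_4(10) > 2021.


E[X] = C(2021, 10) · 4^{1 − 45} = 306347841644770462864800616 · 4^{−44} = 306347841644770462864800616/309485009821345068724781056.
As a reduced fraction: E[X] = 38293480205596307858100077/38685626227668133590597632 ≈ 0.989863.
Is E[X] < 1? YES.
Since E[X] < 1, there exists a 4-coloring of K_{2021} with no monochromatic K_10; hence R_4(10) > 2021.

E[X] = 38293480205596307858100077/38685626227668133590597632 ≈ 0.989863; E[X] < 1, so R_4(10) > 2021.


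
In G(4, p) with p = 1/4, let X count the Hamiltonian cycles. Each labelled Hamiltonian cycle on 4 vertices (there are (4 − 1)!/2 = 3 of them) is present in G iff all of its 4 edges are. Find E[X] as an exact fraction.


K_4 has (4 − 1)!/2 = 3 labelled Hamiltonian cycles.
For each such Hamiltonian cycle H, let X_H = 1 if all 4 edges of H are present in G. Then P[X_H = 1] = p^{4} = (1/4)^{4} = 1/256.
By linearity of expectation: E[X] = Σ_H E[X_H] = 3 · p^{4} = 3 · 1/256 = 3/256.
Numerically: E[X] ≈ 0.01172.

E[X] = 3 · (1/4)^{4} = 3/256 ≈ 0.01172.


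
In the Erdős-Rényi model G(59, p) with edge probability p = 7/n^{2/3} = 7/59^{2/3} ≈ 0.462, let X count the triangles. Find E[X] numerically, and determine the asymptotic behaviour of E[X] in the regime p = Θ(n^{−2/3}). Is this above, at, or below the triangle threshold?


Number of potential triangles: C(59, 3) = 32509.
Each occurs with probability p³ ≈ (0.462)³ ≈ 9.85349e-02.
By linearity: E[X] = C(59, 3)·p³ ≈ 32509 · 9.85349e-02 ≈ 3203.271.
Since α = 2/3 < 1, p = c/n^{2/3} ≫ 1/n is above the triangle threshold p ~ 1/n. Asymptotically E[X] ~ (c³/6)·n^{3(1−α)} = (7³/6)·n^{1} → ∞; triangles are abundant w.h.p.

E[X] ≈ 3203.271; in regime p = Θ(1/n^{2/3}) E[X] diverges (above the triangle threshold p ~ 1/n).


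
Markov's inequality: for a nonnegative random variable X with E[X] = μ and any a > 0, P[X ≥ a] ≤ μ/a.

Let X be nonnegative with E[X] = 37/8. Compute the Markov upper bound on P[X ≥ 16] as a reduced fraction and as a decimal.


μ = E[X] = 37/8, a = 16.
Markov: P[X ≥ 16] ≤ μ/a = (37/8)/16 = 37/128.
Numerically: ≈ 0.289062.
(Since a = 16 > μ = 4.625000, the bound 37/128 is < 1 and informative.)

P[X ≥ 16] ≤ 37/128 ≈ 0.289062.


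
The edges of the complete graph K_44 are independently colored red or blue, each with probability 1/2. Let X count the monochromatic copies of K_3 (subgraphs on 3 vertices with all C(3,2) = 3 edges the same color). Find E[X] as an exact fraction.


Let X = Σ_S X_S over the C(44, 3) = 13244 subsets S of size 3, where X_S = 1 if the K_3 on S is monochromatic.
For a fixed S, the K_3 on S has C(3, 2) = 3 edges. P[all 3 edges red] = (1/2)^3, and likewise for blue, so P[monochromatic] = 2·(1/2)^3 = 2^{1 − 3} = 1/4.
By linearity of expectation: E[X] = C(44, 3) · 2^{1 − 3} = 13244 · 1/4 = 3311.
Numerically: E[X] ≈ 3311.00000.

E[X] = C(44,3)·2^(1−C(3,2)) = 3311 ≈ 3311.00000.


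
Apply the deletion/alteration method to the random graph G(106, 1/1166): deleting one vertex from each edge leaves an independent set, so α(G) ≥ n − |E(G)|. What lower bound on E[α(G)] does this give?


E[|E(G)|] = C(106, 2)·p = 5565 · (1/1166) = 105/22.
E[α(G)] ≥ n − E[|E(G)|] = 106 − 105/22 = 2227/22.
Numerically: ≈ 101.227273.
(This is only a lower bound; the true E[α(G)] may be larger.)

E[α(G)] ≥ 2227/22 ≈ 101.227273.


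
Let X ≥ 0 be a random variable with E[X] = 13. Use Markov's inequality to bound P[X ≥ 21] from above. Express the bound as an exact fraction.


μ = E[X] = 13, a = 21.
Markov: P[X ≥ 21] ≤ μ/a = (13)/21 = 13/21.
Numerically: ≈ 0.619.
(Since a = 21 > μ = 13.000, the bound 13/21 is < 1 and informative.)

P[X ≥ 21] ≤ 13/21 ≈ 0.619.


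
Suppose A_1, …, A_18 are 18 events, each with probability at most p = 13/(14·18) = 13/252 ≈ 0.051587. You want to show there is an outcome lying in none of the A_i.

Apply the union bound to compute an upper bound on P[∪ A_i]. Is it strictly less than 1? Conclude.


Union bound: P[∪_{i=1}^{18} A_i] ≤ Σ_i P[A_i] ≤ 18·p = 18·(13/252) = 13/14.
Numerically: 13/14 ≈ 0.928571.
Is 13/14 < 1? YES.
Since P[∪ A_i] ≤ 13/14 < 1, the complement has P[∩ A_i^c] ≥ 1 − 13/14 = 1/14 > 0, so some outcome avoids every A_i.

18·p = 13/14 ≈ 0.928571; existence CERTIFIED by the union bound.


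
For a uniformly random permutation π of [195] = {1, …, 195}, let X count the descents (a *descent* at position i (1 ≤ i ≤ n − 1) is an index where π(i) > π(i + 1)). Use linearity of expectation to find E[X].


Write X = Σ X_I over i = 1, …, 194, with X_I the indicator of one descent.
There are 194 indicators.
For each fixed i, the pair (π(i), π(i+1)) is a uniformly random ordered pair of distinct values from {1, …, 195}; by symmetry P[π(i) > π(i+1)] = 1/2.
By linearity: E[X] = 194 · (1/2) = (195 − 1) · (1/2) = 97 ≈ 97.0000.

E[X] = 97 = 97.0000.


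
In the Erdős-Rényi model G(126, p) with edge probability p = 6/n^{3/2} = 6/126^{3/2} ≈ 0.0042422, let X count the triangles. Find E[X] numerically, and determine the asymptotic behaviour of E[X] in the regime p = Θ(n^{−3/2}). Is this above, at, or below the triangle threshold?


Number of potential triangles: C(126, 3) = 325500.
Each occurs with probability p³ ≈ (0.0042422)³ ≈ 7.6346002e-08.
By linearity: E[X] = C(126, 3)·p³ ≈ 325500 · 7.6346002e-08 ≈ 0.02485.
Since α = 3/2 > 1, p = c/n^{3/2} = o(1/n) is below the triangle threshold p ~ 1/n. Asymptotically E[X] ~ (c³/6)·n^{3(1−α)} = (6³/6)·n^{-1.5} → 0, so by Markov's inequality G has no triangles w.h.p.

E[X] ≈ 0.02485; in regime p = Θ(1/n^{3/2}) E[X] tends to 0 (below the triangle threshold p ~ 1/n).


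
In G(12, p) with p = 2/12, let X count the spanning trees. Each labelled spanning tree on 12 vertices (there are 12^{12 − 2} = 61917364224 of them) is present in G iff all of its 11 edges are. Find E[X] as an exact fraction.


K_12 has 12^{12 − 2} = 61917364224 labelled spanning trees.
For each such spanning tree H, let X_H = 1 if all 11 edges of H are present in G. Then P[X_H = 1] = p^{11} = (1/6)^{11} = 1/362797056.
By linearity: E[X] = Σ_H E[X_H] = 61917364224 · p^{11} = 61917364224 · 1/362797056 = 512/3.
Numerically: E[X] ≈ 171.

E[X] = 61917364224 · (1/6)^{11} = 512/3 ≈ 171.


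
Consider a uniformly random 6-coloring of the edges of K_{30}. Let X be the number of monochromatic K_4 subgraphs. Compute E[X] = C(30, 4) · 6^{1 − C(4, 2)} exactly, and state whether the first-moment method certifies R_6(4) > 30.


E[X] = C(30, 4) · 6^{1 − 6} = 27405 · 6^{−5} = 27405/7776.
As a reduced fraction: E[X] = 1015/288 ≈ 3.5243056.
Is E[X] < 1? NO.
Since E[X] ≥ 1, the first-moment bound is inconclusive at n = 30; it does NOT by itself certify R_6(4) > 30.

E[X] = 1015/288 ≈ 3.5243056; E[X] ≥ 1; first-moment method inconclusive here.


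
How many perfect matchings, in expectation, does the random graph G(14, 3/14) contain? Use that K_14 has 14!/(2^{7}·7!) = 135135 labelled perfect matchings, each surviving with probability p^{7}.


K_14 has 14!/(2^{7}·7!) = 135135 labelled perfect matchings.
For each such perfect matching H, let X_H = 1 if all 7 edges of H are present in G. Then P[X_H = 1] = p^{7} = (3/14)^{7} = 2187/105413504.
Summing the indicators: E[X] = Σ_H E[X_H] = 135135 · p^{7} = 135135 · 2187/105413504 = 42220035/15059072.
Numerically: E[X] ≈ 2.80363.

E[X] = 135135 · (3/14)^{7} = 42220035/15059072 ≈ 2.80363.


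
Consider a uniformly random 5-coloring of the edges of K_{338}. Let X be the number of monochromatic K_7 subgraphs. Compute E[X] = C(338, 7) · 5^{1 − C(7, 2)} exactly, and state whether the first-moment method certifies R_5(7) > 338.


E[X] = C(338, 7) · 5^{1 − 21} = 93935323022736 · 5^{−20} = 93935323022736/95367431640625.
As a reduced fraction: E[X] = 93935323022736/95367431640625 ≈ 0.98498.
Is E[X] < 1? YES.
Since E[X] < 1, there exists a 5-coloring of K_{338} with no monochromatic K_7; hence R_5(7) > 338.

E[X] = 93935323022736/95367431640625 ≈ 0.98498; E[X] < 1, so R_5(7) > 338.


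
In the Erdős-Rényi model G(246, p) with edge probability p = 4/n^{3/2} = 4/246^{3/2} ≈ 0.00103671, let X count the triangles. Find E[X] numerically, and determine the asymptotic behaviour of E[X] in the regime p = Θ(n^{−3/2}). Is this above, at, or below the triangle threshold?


Number of potential triangles: C(246, 3) = 2450980.
Each occurs with probability p³ ≈ (0.00103671)³ ≈ 1.11422267e-09.
By linearity: E[X] = C(246, 3)·p³ ≈ 2450980 · 1.11422267e-09 ≈ 0.002731.
Since α = 3/2 > 1, p = c/n^{3/2} = o(1/n) is below the triangle threshold p ~ 1/n. Asymptotically E[X] ~ (c³/6)·n^{3(1−α)} = (4³/6)·n^{-1.5} → 0, so by Markov's inequality G has no triangles w.h.p.

E[X] ≈ 0.002731; in regime p = Θ(1/n^{3/2}) E[X] tends to 0 (below the triangle threshold p ~ 1/n).


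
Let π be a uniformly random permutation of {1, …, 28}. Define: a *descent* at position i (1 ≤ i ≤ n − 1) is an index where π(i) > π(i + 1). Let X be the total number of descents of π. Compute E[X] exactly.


Write X = Σ X_I over i = 1, …, 27, with X_I the indicator of one descent.
There are 27 indicators.
For each fixed i, the pair (π(i), π(i+1)) is a uniformly random ordered pair of distinct values from {1, …, 28}; by symmetry P[π(i) > π(i+1)] = 1/2.
By linearity: E[X] = 27 · (1/2) = (28 − 1) · (1/2) = 27/2 ≈ 13.500.

E[X] = 27/2 = 13.500.


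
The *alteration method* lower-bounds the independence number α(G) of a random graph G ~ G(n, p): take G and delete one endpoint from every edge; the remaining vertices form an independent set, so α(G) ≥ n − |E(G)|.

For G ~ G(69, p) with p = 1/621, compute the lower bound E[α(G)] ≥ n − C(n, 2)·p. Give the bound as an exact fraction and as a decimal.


E[|E(G)|] = C(69, 2)·p = 2346 · (1/621) = 34/9.
E[α(G)] ≥ n − E[|E(G)|] = 69 − 34/9 = 587/9.
Numerically: ≈ 65.2222.
(This is only a lower bound; the true E[α(G)] may be larger.)

E[α(G)] ≥ 587/9 ≈ 65.2222.


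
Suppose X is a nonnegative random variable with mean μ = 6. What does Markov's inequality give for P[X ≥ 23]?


μ = E[X] = 6, a = 23.
Markov: P[X ≥ 23] ≤ μ/a = (6)/23 = 6/23.
Numerically: ≈ 0.261.
(Since a = 23 > μ = 6.000, the bound 6/23 is < 1 and informative.)

P[X ≥ 23] ≤ 6/23 ≈ 0.261.


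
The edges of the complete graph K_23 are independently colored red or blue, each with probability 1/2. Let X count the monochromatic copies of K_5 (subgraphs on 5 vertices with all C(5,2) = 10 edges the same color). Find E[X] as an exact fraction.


Let X = Σ_S X_S over the C(23, 5) = 33649 subsets S of size 5, where X_S = 1 if the K_5 on S is monochromatic.
For a fixed S, the K_5 on S has C(5, 2) = 10 edges. P[all 10 edges red] = (1/2)^10, and likewise for blue, so P[monochromatic] = 2·(1/2)^10 = 2^{1 − 10} = 1/512.
By linearity: E[X] = C(23, 5) · 2^{1 − 10} = 33649 · 1/512 = 33649/512.
Numerically: E[X] ≈ 65.7207.

E[X] = C(23,5)·2^(1−C(5,2)) = 33649/512 ≈ 65.7207.


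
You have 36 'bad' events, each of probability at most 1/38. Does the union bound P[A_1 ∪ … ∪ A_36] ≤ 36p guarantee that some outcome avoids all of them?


Union bound: P[∪_{i=1}^{36} A_i] ≤ Σ_i P[A_i] ≤ 36·p = 36·(1/38) = 18/19.
Numerically: 18/19 ≈ 0.947368.
Is 18/19 < 1? YES.
Since P[∪ A_i] ≤ 18/19 < 1, the complement has P[∩ A_i^c] ≥ 1 − 18/19 = 1/19 > 0, so some outcome avoids every A_i.

36·p = 18/19 ≈ 0.947368; existence CERTIFIED by the union bound.


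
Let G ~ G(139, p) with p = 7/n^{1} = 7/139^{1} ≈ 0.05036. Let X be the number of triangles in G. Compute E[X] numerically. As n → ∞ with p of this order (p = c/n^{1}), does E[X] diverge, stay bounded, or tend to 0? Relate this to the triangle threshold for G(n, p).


Number of potential triangles: C(139, 3) = 437989.
Each occurs with probability p³ ≈ (0.05036)³ ≈ 1.2771730e-04.
By linearity: E[X] = C(139, 3)·p³ ≈ 437989 · 1.2771730e-04 ≈ 55.93877.
Here α = 1, so p = 7/n is exactly at the triangle threshold p ~ 1/n. Asymptotically E[X] → c³/6 = 7³/6 = 343/6 ≈ 57.16667, a bounded constant. In this regime the triangle count is asymptotically Poisson(c³/6).

E[X] ≈ 55.93877; in regime p = Θ(1/n^{1}) E[X] stays bounded (at the triangle threshold p ~ 1/n).


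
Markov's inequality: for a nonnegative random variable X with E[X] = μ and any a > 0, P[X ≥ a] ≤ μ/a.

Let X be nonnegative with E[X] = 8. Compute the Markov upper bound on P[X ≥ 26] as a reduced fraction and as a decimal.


μ = E[X] = 8, a = 26.
Markov: P[X ≥ 26] ≤ μ/a = (8)/26 = 4/13.
Numerically: ≈ 0.3077.
(Since a = 26 > μ = 8.0000, the bound 4/13 is < 1 and informative.)

P[X ≥ 26] ≤ 4/13 ≈ 0.3077.


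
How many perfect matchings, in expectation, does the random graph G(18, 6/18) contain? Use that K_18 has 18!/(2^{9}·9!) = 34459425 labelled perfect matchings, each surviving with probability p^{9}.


K_18 has 18!/(2^{9}·9!) = 34459425 labelled perfect matchings.
For each such perfect matching H, let X_H = 1 if all 9 edges of H are present in G. Then P[X_H = 1] = p^{9} = (1/3)^{9} = 1/19683.
By linearity of expectation: E[X] = Σ_H E[X_H] = 34459425 · p^{9} = 34459425 · 1/19683 = 425425/243.
Numerically: E[X] ≈ 1751.

E[X] = 34459425 · (1/3)^{9} = 425425/243 ≈ 1751.


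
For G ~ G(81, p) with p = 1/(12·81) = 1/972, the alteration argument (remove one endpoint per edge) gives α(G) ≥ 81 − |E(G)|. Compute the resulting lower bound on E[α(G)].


E[|E(G)|] = C(81, 2)·p = 3240 · (1/972) = 10/3.
E[α(G)] ≥ n − E[|E(G)|] = 81 − 10/3 = 233/3.
Numerically: ≈ 77.66667.
(This is only a lower bound; the true E[α(G)] may be larger.)

E[α(G)] ≥ 233/3 ≈ 77.66667.


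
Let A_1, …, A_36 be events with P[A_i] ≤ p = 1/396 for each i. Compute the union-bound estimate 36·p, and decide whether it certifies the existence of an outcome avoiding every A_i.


Union bound: P[∪_{i=1}^{36} A_i] ≤ Σ_i P[A_i] ≤ 36·p = 36·(1/396) = 1/11.
Numerically: 1/11 ≈ 0.09091.
Is 1/11 < 1? YES.
Since P[∪ A_i] ≤ 1/11 < 1, the complement has P[∩ A_i^c] ≥ 1 − 1/11 = 10/11 > 0, so some outcome avoids every A_i.

36·p = 1/11 ≈ 0.09091; existence CERTIFIED by the union bound.


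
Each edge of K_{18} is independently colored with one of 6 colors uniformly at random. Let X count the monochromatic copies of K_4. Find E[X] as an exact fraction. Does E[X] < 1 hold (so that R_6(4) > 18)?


E[X] = C(18, 4) · 6^{1 − 6} = 3060 · 6^{−5} = 3060/7776.
As a reduced fraction: E[X] = 85/216 ≈ 0.394.
Is E[X] < 1? YES.
Since E[X] < 1, there exists a 6-coloring of K_{18} with no monochromatic K_4; hence R_6(4) > 18.

E[X] = 85/216 ≈ 0.394; E[X] < 1, so R_6(4) > 18.


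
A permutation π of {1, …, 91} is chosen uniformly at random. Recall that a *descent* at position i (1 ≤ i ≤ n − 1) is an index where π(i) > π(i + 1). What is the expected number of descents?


Write X = Σ X_I over i = 1, …, 90, with X_I the indicator of one descent.
There are 90 indicators.
For each fixed i, the pair (π(i), π(i+1)) is a uniformly random ordered pair of distinct values from {1, …, 91}; by symmetry P[π(i) > π(i+1)] = 1/2.
By linearity: E[X] = 90 · (1/2) = (91 − 1) · (1/2) = 45 ≈ 45.0000.

E[X] = 45 = 45.0000.


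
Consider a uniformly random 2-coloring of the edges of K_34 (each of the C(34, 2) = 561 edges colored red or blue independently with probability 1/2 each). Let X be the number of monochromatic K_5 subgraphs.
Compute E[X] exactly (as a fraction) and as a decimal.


Let X = Σ_S X_S over the C(34, 5) = 278256 subsets S of size 5, where X_S = 1 if the K_5 on S is monochromatic.
For a fixed S, the K_5 on S has C(5, 2) = 10 edges. P[all 10 edges red] = (1/2)^10, and likewise for blue, so P[monochromatic] = 2·(1/2)^10 = 2^{1 − 10} = 1/512.
By linearity of expectation: E[X] = C(34, 5) · 2^{1 − 10} = 278256 · 1/512 = 17391/32.
Numerically: E[X] ≈ 543.46875.

E[X] = C(34,5)·2^(1−C(5,2)) = 17391/32 ≈ 543.46875.


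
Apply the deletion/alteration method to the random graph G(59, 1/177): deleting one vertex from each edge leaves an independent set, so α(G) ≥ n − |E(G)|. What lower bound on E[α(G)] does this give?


E[|E(G)|] = C(59, 2)·p = 1711 · (1/177) = 29/3.
E[α(G)] ≥ n − E[|E(G)|] = 59 − 29/3 = 148/3.
Numerically: ≈ 49.33333.
(This is only a lower bound; the true E[α(G)] may be larger.)

E[α(G)] ≥ 148/3 ≈ 49.33333.


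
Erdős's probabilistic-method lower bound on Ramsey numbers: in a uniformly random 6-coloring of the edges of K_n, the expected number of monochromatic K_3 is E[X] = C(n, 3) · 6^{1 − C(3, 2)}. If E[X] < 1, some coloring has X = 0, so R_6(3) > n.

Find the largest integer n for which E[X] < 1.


We need C(n, 3) · 6^{1 − 3} < 1, i.e. C(n, 3) < 6^{3 − 1} = 36.
Check values of n near the boundary:
  n = 3: C(3, 3) = 1; 1 < 36? YES
  n = 4: C(4, 3) = 4; 4 < 36? YES
  n = 5: C(5, 3) = 10; 10 < 36? YES
  n = 6: C(6, 3) = 20; 20 < 36? YES
  n = 7: C(7, 3) = 35; 35 < 36? YES
  n = 8: C(8, 3) = 56; 56 < 36? NO
  n = 9: C(9, 3) = 84; 84 < 36? NO
The largest n with C(n, 3) < 36 is n = 7 (where E[X] = 35/36 ≈ 0.9722). Hence R_6(3) > 7, i.e. R_6(3) ≥ 8.

Largest n = 7; hence R_6(3) > 7.


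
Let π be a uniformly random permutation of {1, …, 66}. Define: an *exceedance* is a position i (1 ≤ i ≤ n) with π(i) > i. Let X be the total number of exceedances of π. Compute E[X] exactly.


Write X = Σ_{i=1}^{66} X_i, where X_i = 1_{π(i) > i}.
For each fixed i, π(i) is uniform over {1, …, 66} (marginal of a uniform permutation), so P[π(i) > i] = (n − i)/n. Summing: Σ_{i=1}^{66} (n − i)/n = (0 + 1 + … + 65)/66 = 66(66 − 1)/(2·66) = (66 − 1)/2.
Hence E[X] = Σ_{i=1}^{66} (66 − i)/66 = 65/2 ≈ 32.50000.

E[X] = 65/2 = 32.50000.


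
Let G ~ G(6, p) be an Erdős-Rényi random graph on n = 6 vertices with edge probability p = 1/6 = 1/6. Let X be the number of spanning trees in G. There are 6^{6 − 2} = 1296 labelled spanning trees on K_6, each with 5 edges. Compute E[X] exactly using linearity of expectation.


K_6 has 6^{6 − 2} = 1296 labelled spanning trees.
For each such spanning tree H, let X_H = 1 if all 5 edges of H are present in G. Then P[X_H = 1] = p^{5} = (1/6)^{5} = 1/7776.
By linearity: E[X] = Σ_H E[X_H] = 1296 · p^{5} = 1296 · 1/7776 = 1/6.
Numerically: E[X] ≈ 0.167.

E[X] = 1296 · (1/6)^{5} = 1/6 ≈ 0.167.


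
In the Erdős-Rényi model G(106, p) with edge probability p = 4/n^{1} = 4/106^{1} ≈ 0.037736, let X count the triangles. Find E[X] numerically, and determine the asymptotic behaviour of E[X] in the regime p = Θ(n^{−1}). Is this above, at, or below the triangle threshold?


Number of potential triangles: C(106, 3) = 192920.
Each occurs with probability p³ ≈ (0.037736)³ ≈ 5.3735634e-05.
By linearity: E[X] = C(106, 3)·p³ ≈ 192920 · 5.3735634e-05 ≈ 10.36668.
Here α = 1, so p = 4/n is exactly at the triangle threshold p ~ 1/n. Asymptotically E[X] → c³/6 = 4³/6 = 32/3 ≈ 10.66667, a bounded constant. In this regime the triangle count is asymptotically Poisson(c³/6).

E[X] ≈ 10.36668; in regime p = Θ(1/n^{1}) E[X] stays bounded (at the triangle threshold p ~ 1/n).


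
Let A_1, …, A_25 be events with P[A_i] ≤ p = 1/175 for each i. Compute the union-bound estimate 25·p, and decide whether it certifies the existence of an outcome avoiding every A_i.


Union bound: P[∪_{i=1}^{25} A_i] ≤ Σ_i P[A_i] ≤ 25·p = 25·(1/175) = 1/7.
Numerically: 1/7 ≈ 0.14286.
Is 1/7 < 1? YES.
Since P[∪ A_i] ≤ 1/7 < 1, the complement has P[∩ A_i^c] ≥ 1 − 1/7 = 6/7 > 0, so some outcome avoids every A_i.

25·p = 1/7 ≈ 0.14286; existence CERTIFIED by the union bound.


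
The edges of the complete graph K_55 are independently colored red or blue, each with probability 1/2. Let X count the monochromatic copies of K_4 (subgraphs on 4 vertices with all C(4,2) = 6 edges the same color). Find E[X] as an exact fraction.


Let X = Σ_S X_S over the C(55, 4) = 341055 subsets S of size 4, where X_S = 1 if the K_4 on S is monochromatic.
For a fixed S, the K_4 on S has C(4, 2) = 6 edges. P[all 6 edges red] = (1/2)^6, and likewise for blue, so P[monochromatic] = 2·(1/2)^6 = 2^{1 − 6} = 1/32.
By linearity: E[X] = C(55, 4) · 2^{1 − 6} = 341055 · 1/32 = 341055/32.
Numerically: E[X] ≈ 10657.96875.

E[X] = C(55,4)·2^(1−C(4,2)) = 341055/32 ≈ 10657.96875.


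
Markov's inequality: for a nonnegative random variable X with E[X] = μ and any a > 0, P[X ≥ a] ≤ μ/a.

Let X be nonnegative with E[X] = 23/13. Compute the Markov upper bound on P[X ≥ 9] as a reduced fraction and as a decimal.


μ = E[X] = 23/13, a = 9.
Markov: P[X ≥ 9] ≤ μ/a = (23/13)/9 = 23/117.
Numerically: ≈ 0.197.
(Since a = 9 > μ = 1.769, the bound 23/117 is < 1 and informative.)

P[X ≥ 9] ≤ 23/117 ≈ 0.197.


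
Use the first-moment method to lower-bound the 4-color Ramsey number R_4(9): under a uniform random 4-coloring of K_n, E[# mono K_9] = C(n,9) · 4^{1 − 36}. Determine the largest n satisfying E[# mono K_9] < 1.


We need C(n, 9) · 4^{1 − 36} < 1, i.e. C(n, 9) < 4^{36 − 1} = 1180591620717411303424.
Check values of n near the boundary:
  n = 912: C(912, 9) = 1156095740032081475120; 1156095740032081475120 < 1180591620717411303424? YES
  n = 913: C(913, 9) = 1167605542753639808390; 1167605542753639808390 < 1180591620717411303424? YES
  n = 914: C(914, 9) = 1179217089587653905932; 1179217089587653905932 < 1180591620717411303424? YES
  n = 915: C(915, 9) = 1190931166636537885130; 1190931166636537885130 < 1180591620717411303424? NO
  n = 916: C(916, 9) = 1202748565202942340440; 1202748565202942340440 < 1180591620717411303424? NO
The largest n with C(n, 9) < 1180591620717411303424 is n = 914 (where E[X] = 294804272396913476483/295147905179352825856 ≈ 0.9988). Hence R_4(9) > 914, i.e. R_4(9) ≥ 915.

Largest n = 914; hence R_4(9) > 914.


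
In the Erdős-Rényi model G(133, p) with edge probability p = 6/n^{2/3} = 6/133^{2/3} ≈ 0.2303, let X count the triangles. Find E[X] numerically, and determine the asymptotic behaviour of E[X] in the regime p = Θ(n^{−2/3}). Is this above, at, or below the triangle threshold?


Number of potential triangles: C(133, 3) = 383306.
Each occurs with probability p³ ≈ (0.2303)³ ≈ 1.221098e-02.
By linearity: E[X] = C(133, 3)·p³ ≈ 383306 · 1.221098e-02 ≈ 4680.5414.
Since α = 2/3 < 1, p = c/n^{2/3} ≫ 1/n is above the triangle threshold p ~ 1/n. Asymptotically E[X] ~ (c³/6)·n^{3(1−α)} = (6³/6)·n^{1} → ∞; triangles are abundant w.h.p.

E[X] ≈ 4680.5414; in regime p = Θ(1/n^{2/3}) E[X] diverges (above the triangle threshold p ~ 1/n).


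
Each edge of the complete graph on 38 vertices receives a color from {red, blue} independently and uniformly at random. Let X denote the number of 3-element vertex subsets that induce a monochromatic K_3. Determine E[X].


Let X = Σ_S X_S over the C(38, 3) = 8436 subsets S of size 3, where X_S = 1 if the K_3 on S is monochromatic.
For a fixed S, the K_3 on S has C(3, 2) = 3 edges. P[all 3 edges red] = (1/2)^3, and likewise for blue, so P[monochromatic] = 2·(1/2)^3 = 2^{1 − 3} = 1/4.
By linearity: E[X] = C(38, 3) · 2^{1 − 3} = 8436 · 1/4 = 2109.
Numerically: E[X] ≈ 2109.000.

E[X] = C(38,3)·2^(1−C(3,2)) = 2109 ≈ 2109.000.


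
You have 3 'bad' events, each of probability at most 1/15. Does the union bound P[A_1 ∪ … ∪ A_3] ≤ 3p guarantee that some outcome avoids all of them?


Union bound: P[∪_{i=1}^{3} A_i] ≤ Σ_i P[A_i] ≤ 3·p = 3·(1/15) = 1/5.
Numerically: 1/5 ≈ 0.20000.
Is 1/5 < 1? YES.
Since P[∪ A_i] ≤ 1/5 < 1, the complement has P[∩ A_i^c] ≥ 1 − 1/5 = 4/5 > 0, so some outcome avoids every A_i.

3·p = 1/5 ≈ 0.20000; existence CERTIFIED by the union bound.


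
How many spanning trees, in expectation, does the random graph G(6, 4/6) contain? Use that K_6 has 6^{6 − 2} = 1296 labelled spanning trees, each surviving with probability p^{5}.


K_6 has 6^{6 − 2} = 1296 labelled spanning trees.
For each such spanning tree H, let X_H = 1 if all 5 edges of H are present in G. Then P[X_H = 1] = p^{5} = (2/3)^{5} = 32/243.
By linearity of expectation: E[X] = Σ_H E[X_H] = 1296 · p^{5} = 1296 · 32/243 = 512/3.
Numerically: E[X] ≈ 171.

E[X] = 1296 · (2/3)^{5} = 512/3 ≈ 171.
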